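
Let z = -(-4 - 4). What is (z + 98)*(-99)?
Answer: -10494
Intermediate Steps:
z = 8 (z = -1*(-8) = 8)
(z + 98)*(-99) = (8 + 98)*(-99) = 106*(-99) = -10494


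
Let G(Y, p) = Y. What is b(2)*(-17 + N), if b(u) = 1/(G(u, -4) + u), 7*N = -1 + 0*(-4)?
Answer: -30/7 ≈ -4.2857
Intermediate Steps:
N = -⅐ (N = (-1 + 0*(-4))/7 = (-1 + 0)/7 = (⅐)*(-1) = -⅐ ≈ -0.14286)
b(u) = 1/(2*u) (b(u) = 1/(u + u) = 1/(2*u))
b(2)*(-17 + N) = ((½)/2)*(-17 - ⅐) = ((½)*(½))*(-120/7) = (¼)*(-120/7) = -30/7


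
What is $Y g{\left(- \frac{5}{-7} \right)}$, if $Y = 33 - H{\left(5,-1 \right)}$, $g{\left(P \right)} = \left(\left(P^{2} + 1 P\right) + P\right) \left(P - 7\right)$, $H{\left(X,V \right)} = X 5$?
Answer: $- \frac{33440}{343} \approx -97.493$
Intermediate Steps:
$H{\left(X,V \right)} = 5 X$
$g{\left(P \right)} = \left(-7 + P\right) \left(P^{2} + 2 P\right)$ ($g{\left(P \right)} = \left(\left(P^{2} + P\right) + P\right) \left(-7 + P\right) = \left(\left(P + P^{2}\right) + P\right) \left(-7 + P\right) = \left(P^{2} + 2 P\right) \left(-7 + P\right) = \left(-7 + P\right) \left(P^{2} + 2 P\right)$)
$Y = 8$ ($Y = 33 - 5 \cdot 5 = 33 - 25 = 8$)
$Y g{\left(- \frac{5}{-7} \right)} = 8 - \frac{5}{-7} \left(-14 + \left(- \frac{5}{-7}\right)^{2} - 5 \left(- \frac{5}{-7}\right)\right) = 8 \left(-5\right) \left(- \frac{1}{7}\right) \left(-14 + \left(\left(-5\right) \left(- \frac{1}{7}\right)\right)^{2} - 5 \left(\left(-5\right) \left(- \frac{1}{7}\right)\right)\right) = 8 \frac{5 \left(-14 + \left(\frac{5}{7}\right)^{2} - \frac{25}{7}\right)}{7} = 8 \frac{5 \left(-14 + \frac{25}{49} - \frac{25}{7}\right)}{7} = 8 \cdot \frac{5}{7} \left(- \frac{836}{49}\right) = 8 \left(- \frac{4180}{343}\right) = - \frac{33440}{343}$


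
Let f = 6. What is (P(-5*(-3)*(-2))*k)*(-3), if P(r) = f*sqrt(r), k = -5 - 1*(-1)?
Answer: 72*I*sqrt(30) ≈ 394.36*I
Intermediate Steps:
k = -4 (k = -5 + 1 = -4)
P(r) = 6*sqrt(r)
(P(-5*(-3)*(-2))*k)*(-3) = ((6*sqrt(-5*(-3)*(-2)))*(-4))*(-3) = ((6*sqrt(15*(-2)))*(-4))*(-3) = ((6*sqrt(-30))*(-4))*(-3) = ((6*(I*sqrt(30)))*(-4))*(-3) = ((6*I*sqrt(30))*(-4))*(-3) = -24*I*sqrt(30)*(-3) = 72*I*sqrt(30)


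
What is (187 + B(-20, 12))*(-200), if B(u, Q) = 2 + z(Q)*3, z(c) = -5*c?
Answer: -1800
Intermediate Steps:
B(u, Q) = 2 - 15*Q (B(u, Q) = 2 - 5*Q*3 = 2 - 15*Q)
(187 + B(-20, 12))*(-200) = (187 + (2 - 15*12))*(-200) = (187 + (2 - 180))*(-200) = (187 - 178)*(-200) = 9*(-200) = -1800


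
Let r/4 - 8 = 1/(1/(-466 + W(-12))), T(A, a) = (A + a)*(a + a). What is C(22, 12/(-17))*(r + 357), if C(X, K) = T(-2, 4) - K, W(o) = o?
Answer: -432532/17 ≈ -25443.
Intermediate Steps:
T(A, a) = 2*a*(A + a) (T(A, a) = (A + a)*(2*a) = 2*a*(A + a))
r = -1880 (r = 32 + 4/(1/(-466 - 12)) = 32 + 4/(1/(-478)) = 32 + 4/(-1/478) = 32 + 4*(-478) = 32 - 1912 = -1880)
C(X, K) = 16 - K (C(X, K) = 2*4*(-2 + 4) - K = 2*4*2 - K = 16 - K)
C(22, 12/(-17))*(r + 357) = (16 - 12/(-17))*(-1880 + 357) = (16 - 12*(-1)/17)*(-1523) = (16 - 1*(-12/17))*(-1523) = (16 + 12/17)*(-1523) = (284/17)*(-1523) = -432532/17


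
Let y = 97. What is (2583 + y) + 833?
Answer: 3513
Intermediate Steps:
(2583 + y) + 833 = (2583 + 97) + 833 = 2680 + 833 = 3513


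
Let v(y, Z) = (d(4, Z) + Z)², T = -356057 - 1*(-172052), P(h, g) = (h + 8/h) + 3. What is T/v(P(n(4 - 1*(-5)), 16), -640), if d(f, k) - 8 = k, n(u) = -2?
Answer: -20445/179776 ≈ -0.11372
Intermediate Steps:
d(f, k) = 8 + k
P(h, g) = 3 + h + 8/h
T = -184005 (T = -356057 + 172052 = -184005)
v(y, Z) = (8 + 2*Z)² (v(y, Z) = ((8 + Z) + Z)² = (8 + 2*Z)²)
T/v(P(n(4 - 1*(-5)), 16), -640) = -184005*1/(4*(4 - 640)²) = -184005/(4*(-636)²) = -184005/(4*404496) = -184005/1617984 = -184005*1/1617984 = -20445/179776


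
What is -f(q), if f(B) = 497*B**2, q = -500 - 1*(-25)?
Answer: -112135625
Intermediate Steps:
q = -475 (q = -500 + 25 = -475)
-f(q) = -497*(-475)**2 = -497*225625 = -1*112135625 = -112135625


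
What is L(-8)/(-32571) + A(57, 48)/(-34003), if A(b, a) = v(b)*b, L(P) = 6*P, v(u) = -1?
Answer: 1162897/369170571 ≈ 0.0031500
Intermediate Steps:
A(b, a) = -b
L(-8)/(-32571) + A(57, 48)/(-34003) = (6*(-8))/(-32571) - 1*57/(-34003) = -48*(-1/32571) - 57*(-1/34003) = 16/10857 + 57/34003 = 1162897/369170571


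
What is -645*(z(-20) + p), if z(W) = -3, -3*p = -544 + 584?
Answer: 10535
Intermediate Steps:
p = -40/3 (p = -(-544 + 584)/3 = -⅓*40 = -40/3 ≈ -13.333)
-645*(z(-20) + p) = -645*(-3 - 40/3) = -645*(-49/3) = 10535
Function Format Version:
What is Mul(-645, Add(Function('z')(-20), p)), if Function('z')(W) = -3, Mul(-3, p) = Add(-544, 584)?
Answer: 10535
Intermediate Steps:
p = Rational(-40, 3) (p = Mul(Rational(-1, 3), Add(-544, 584)) = Mul(Rational(-1, 3), 40) = Rational(-40, 3) ≈ -13.333)
Mul(-645, Add(Function('z')(-20), p)) = Mul(-645, Add(-3, Rational(-40, 3))) = Mul(-645, Rational(-49, 3)) = 10535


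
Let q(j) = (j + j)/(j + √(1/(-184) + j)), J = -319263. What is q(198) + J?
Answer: 3*(-42142452*√46 - 106421*√36431)/(√36431 + 396*√46) ≈ -3.1926e+5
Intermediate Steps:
q(j) = 2*j/(j + √(-1/184 + j)) (q(j) = (2*j)/(j + √(-1/184 + j)) = 2*j/(j + √(-1/184 + j)))
q(198) + J = 4*198*√46/(√(-1 + 184*198) + 2*198*√46) - 319263 = 4*198*√46/(√(-1 + 36432) + 396*√46) - 319263 = 4*198*√46/(√36431 + 396*√46) - 319263 = 792*√46/(√36431 + 396*√46) - 319263 = -319263 + 792*√46/(√36431 + 396*√46)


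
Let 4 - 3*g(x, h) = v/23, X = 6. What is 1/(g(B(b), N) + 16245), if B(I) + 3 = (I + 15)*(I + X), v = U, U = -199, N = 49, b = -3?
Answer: 23/373732 ≈ 6.1541e-5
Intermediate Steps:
v = -199
B(I) = -3 + (6 + I)*(15 + I) (B(I) = -3 + (I + 15)*(I + 6) = -3 + (15 + I)*(6 + I) = -3 + (6 + I)*(15 + I))
g(x, h) = 97/23 (g(x, h) = 4/3 - (-199)/(3*23) = 4/3 - 1/3*(-199/23) = 4/3 + 199/69 = 97/23)
1/(g(B(b), N) + 16245) = 1/(97/23 + 16245) = 1/(373732/23) = 23/373732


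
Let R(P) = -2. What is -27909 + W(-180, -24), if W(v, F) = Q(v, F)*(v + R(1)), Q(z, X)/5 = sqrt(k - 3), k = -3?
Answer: -27909 - 910*I*sqrt(6) ≈ -27909.0 - 2229.0*I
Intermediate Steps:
Q(z, X) = 5*I*sqrt(6) (Q(z, X) = 5*sqrt(-3 - 3) = 5*sqrt(-6) = 5*(I*sqrt(6)) = 5*I*sqrt(6))
W(v, F) = 5*I*sqrt(6)*(-2 + v) (W(v, F) = (5*I*sqrt(6))*(v - 2) = (5*I*sqrt(6))*(-2 + v) = 5*I*sqrt(6)*(-2 + v))
-27909 + W(-180, -24) = -27909 + 5*I*sqrt(6)*(-2 - 180) = -27909 + 5*I*sqrt(6)*(-182) = -27909 - 910*I*sqrt(6)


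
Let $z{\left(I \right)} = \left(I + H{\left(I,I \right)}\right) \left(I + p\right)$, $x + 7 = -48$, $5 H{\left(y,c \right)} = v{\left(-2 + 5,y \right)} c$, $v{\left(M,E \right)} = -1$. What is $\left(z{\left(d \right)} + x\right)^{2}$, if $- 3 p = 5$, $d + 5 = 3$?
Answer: $\frac{543169}{225} \approx 2414.1$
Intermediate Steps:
$H{\left(y,c \right)} = - \frac{c}{5}$ ($H{\left(y,c \right)} = \frac{\left(-1\right) c}{5} = - \frac{c}{5}$)
$d = -2$ ($d = -5 + 3 = -2$)
$p = - \frac{5}{3}$ ($p = \left(- \frac{1}{3}\right) 5 = - \frac{5}{3} \approx -1.6667$)
$x = -55$ ($x = -7 - 48 = -55$)
$z{\left(I \right)} = \frac{4 I \left(- \frac{5}{3} + I\right)}{5}$ ($z{\left(I \right)} = \left(I - \frac{I}{5}\right) \left(I - \frac{5}{3}\right) = \frac{4 I}{5} \left(- \frac{5}{3} + I\right) = \frac{4 I \left(- \frac{5}{3} + I\right)}{5}$)
$\left(z{\left(d \right)} + x\right)^{2} = \left(\frac{4}{15} \left(-2\right) \left(-5 + 3 \left(-2\right)\right) - 55\right)^{2} = \left(\frac{4}{15} \left(-2\right) \left(-5 - 6\right) - 55\right)^{2} = \left(\frac{4}{15} \left(-2\right) \left(-11\right) - 55\right)^{2} = \left(\frac{88}{15} - 55\right)^{2} = \left(- \frac{737}{15}\right)^{2} = \frac{543169}{225}$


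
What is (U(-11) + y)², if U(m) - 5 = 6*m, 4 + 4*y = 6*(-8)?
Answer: 5476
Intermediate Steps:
y = -13 (y = -1 + (6*(-8))/4 = -1 + (¼)*(-48) = -1 - 12 = -13)
U(m) = 5 + 6*m
(U(-11) + y)² = ((5 + 6*(-11)) - 13)² = ((5 - 66) - 13)² = (-61 - 13)² = (-74)² = 5476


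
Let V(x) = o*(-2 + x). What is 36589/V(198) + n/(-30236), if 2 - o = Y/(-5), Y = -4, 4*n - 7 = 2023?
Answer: 98766575/634956 ≈ 155.55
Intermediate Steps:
n = 1015/2 (n = 7/4 + (1/4)*2023 = 7/4 + 2023/4 = 1015/2 ≈ 507.50)
o = 6/5 (o = 2 - (-4)/(-5) = 2 - (-1)*(-4)/5 = 2 - 1*4/5 = 2 - 4/5 = 6/5 ≈ 1.2000)
V(x) = -12/5 + 6*x/5 (V(x) = 6*(-2 + x)/5 = -12/5 + 6*x/5)
36589/V(198) + n/(-30236) = 36589/(-12/5 + (6/5)*198) + (1015/2)/(-30236) = 36589/(-12/5 + 1188/5) + (1015/2)*(-1/30236) = 36589/(1176/5) - 1015/60472 = 36589*(5/1176) - 1015/60472 = 26135/168 - 1015/60472 = 98766575/634956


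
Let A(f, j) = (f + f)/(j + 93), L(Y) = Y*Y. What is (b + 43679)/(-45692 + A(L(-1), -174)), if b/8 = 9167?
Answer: -9478215/3701054 ≈ -2.5610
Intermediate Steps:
b = 73336 (b = 8*9167 = 73336)
L(Y) = Y²
A(f, j) = 2*f/(93 + j) (A(f, j) = (2*f)/(93 + j) = 2*f/(93 + j))
(b + 43679)/(-45692 + A(L(-1), -174)) = (73336 + 43679)/(-45692 + 2*(-1)²/(93 - 174)) = 117015/(-45692 + 2*1/(-81)) = 117015/(-45692 + 2*1*(-1/81)) = 117015/(-45692 - 2/81) = 117015/(-3701054/81) = 117015*(-81/3701054) = -9478215/3701054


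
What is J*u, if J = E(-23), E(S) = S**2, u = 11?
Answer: 5819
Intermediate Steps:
J = 529 (J = (-23)**2 = 529)
J*u = 529*11 = 5819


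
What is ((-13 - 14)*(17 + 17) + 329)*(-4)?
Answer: 2356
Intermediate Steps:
((-13 - 14)*(17 + 17) + 329)*(-4) = (-27*34 + 329)*(-4) = (-918 + 329)*(-4) = -589*(-4) = 2356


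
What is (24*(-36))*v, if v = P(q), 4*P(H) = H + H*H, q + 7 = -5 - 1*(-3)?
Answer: -15552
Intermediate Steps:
q = -9 (q = -7 + (-5 - 1*(-3)) = -7 + (-5 + 3) = -7 - 2 = -9)
P(H) = H/4 + H²/4 (P(H) = (H + H*H)/4 = (H + H²)/4 = H/4 + H²/4)
v = 18 (v = (¼)*(-9)*(1 - 9) = (¼)*(-9)*(-8) = 18)
(24*(-36))*v = (24*(-36))*18 = -864*18 = -15552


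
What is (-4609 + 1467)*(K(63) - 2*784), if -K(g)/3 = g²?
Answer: 42338450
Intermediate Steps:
K(g) = -3*g²
(-4609 + 1467)*(K(63) - 2*784) = (-4609 + 1467)*(-3*63² - 2*784) = -3142*(-3*3969 - 1568) = -3142*(-11907 - 1568) = -3142*(-13475) = 42338450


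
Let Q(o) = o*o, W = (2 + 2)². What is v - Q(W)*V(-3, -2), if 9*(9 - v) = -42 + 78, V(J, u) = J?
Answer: 773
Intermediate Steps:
W = 16 (W = 4² = 16)
Q(o) = o²
v = 5 (v = 9 - (-42 + 78)/9 = 9 - ⅑*36 = 9 - 4 = 5)
v - Q(W)*V(-3, -2) = 5 - 16²*(-3) = 5 - 256*(-3) = 5 - 1*(-768) = 5 + 768 = 773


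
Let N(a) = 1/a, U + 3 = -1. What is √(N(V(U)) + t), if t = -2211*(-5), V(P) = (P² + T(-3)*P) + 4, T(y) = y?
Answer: √707522/8 ≈ 105.14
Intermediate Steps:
U = -4 (U = -3 - 1 = -4)
V(P) = 4 + P² - 3*P (V(P) = (P² - 3*P) + 4 = 4 + P² - 3*P)
t = 11055
√(N(V(U)) + t) = √(1/(4 + (-4)² - 3*(-4)) + 11055) = √(1/(4 + 16 + 12) + 11055) = √(1/32 + 11055) = √(353761/32) = √707522/8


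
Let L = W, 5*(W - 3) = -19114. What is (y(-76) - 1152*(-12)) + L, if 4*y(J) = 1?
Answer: 200089/20 ≈ 10004.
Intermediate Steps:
W = -19099/5 (W = 3 + (1/5)*(-19114) = 3 - 19114/5 = -19099/5 ≈ -3819.8)
y(J) = 1/4 (y(J) = (1/4)*1 = 1/4)
L = -19099/5 ≈ -3819.8
(y(-76) - 1152*(-12)) + L = (1/4 - 1152*(-12)) - 19099/5 = (1/4 + 13824) - 19099/5 = 55297/4 - 19099/5 = 200089/20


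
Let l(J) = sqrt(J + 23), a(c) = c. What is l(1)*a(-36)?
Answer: -72*sqrt(6) ≈ -176.36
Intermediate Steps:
l(J) = sqrt(23 + J)
l(1)*a(-36) = sqrt(23 + 1)*(-36) = sqrt(24)*(-36) = (2*sqrt(6))*(-36) = -72*sqrt(6)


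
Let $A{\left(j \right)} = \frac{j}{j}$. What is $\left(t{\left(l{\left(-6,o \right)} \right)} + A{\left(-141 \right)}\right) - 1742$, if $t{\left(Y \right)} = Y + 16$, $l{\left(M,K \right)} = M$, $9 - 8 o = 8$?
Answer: $-1731$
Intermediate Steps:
$o = \frac{1}{8}$ ($o = \frac{9}{8} - 1 = \frac{1}{8} \approx 0.125$)
$A{\left(j \right)} = 1$
$t{\left(Y \right)} = 16 + Y$
$\left(t{\left(l{\left(-6,o \right)} \right)} + A{\left(-141 \right)}\right) - 1742 = \left(\left(16 - 6\right) + 1\right) - 1742 = \left(10 + 1\right) - 1742 = 11 - 1742 = -1731$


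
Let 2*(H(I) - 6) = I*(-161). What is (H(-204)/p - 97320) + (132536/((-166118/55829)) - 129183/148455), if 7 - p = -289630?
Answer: -168882704093909959483/1190458644964755 ≈ -1.4186e+5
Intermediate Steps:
p = 289637 (p = 7 - 1*(-289630) = 7 + 289630 = 289637)
H(I) = 6 - 161*I/2 (H(I) = 6 + (I*(-161))/2 = 6 + (-161*I)/2 = 6 - 161*I/2)
(H(-204)/p - 97320) + (132536/((-166118/55829)) - 129183/148455) = ((6 - 161/2*(-204))/289637 - 97320) + (132536/((-166118/55829)) - 129183/148455) = ((6 + 16422)*(1/289637) - 97320) + (132536/((-166118*1/55829)) - 129183*1/148455) = (16428*(1/289637) - 97320) + (132536/(-166118/55829) - 43061/49485) = (16428/289637 - 97320) + (132536*(-55829/166118) - 43061/49485) = -28187456412/289637 + (-3699676172/83059 - 43061/49485) = -28187456412/289637 - 183082051975019/4110174615 = -168882704093909959483/1190458644964755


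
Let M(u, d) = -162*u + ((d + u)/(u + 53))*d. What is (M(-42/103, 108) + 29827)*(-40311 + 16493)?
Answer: -400193320811834/557951 ≈ -7.1726e+8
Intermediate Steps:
M(u, d) = -162*u + d*(d + u)/(53 + u) (M(u, d) = -162*u + ((d + u)/(53 + u))*d = -162*u + d*(d + u)/(53 + u))
(M(-42/103, 108) + 29827)*(-40311 + 16493) = ((108**2 - (-360612)/103 - 162*(-42/103)**2 + 108*(-42/103))/(53 - 42/103) + 29827)*(-40311 + 16493) = ((11664 - (-360612)/103 - 162*(-42*1/103)**2 + 108*(-42*1/103))/(53 - 42*1/103) + 29827)*(-23818) = ((11664 - 8586*(-42/103) - 162*(-42/103)**2 + 108*(-42/103))/(53 - 42/103) + 29827)*(-23818) = ((11664 + 360612/103 - 162*1764/10609 - 4536/103)/(5417/103) + 29827)*(-23818) = (103*(11664 + 360612/103 - 285768/10609 - 4536/103)/5417 + 29827)*(-23818) = ((103/5417)*(160133436/10609) + 29827)*(-23818) = (160133436/557951 + 29827)*(-23818) = (16802137913/557951)*(-23818) = -400193320811834/557951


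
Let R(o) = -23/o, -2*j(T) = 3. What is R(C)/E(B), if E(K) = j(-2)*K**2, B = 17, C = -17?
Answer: -46/14739 ≈ -0.0031210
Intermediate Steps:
j(T) = -3/2 (j(T) = -1/2*3 = -3/2)
E(K) = -3*K**2/2
R(C)/E(B) = (-23/(-17))/((-3/2*17**2)) = (-23*(-1/17))/((-3/2*289)) = 23/(17*(-867/2)) = (23/17)*(-2/867) = -46/14739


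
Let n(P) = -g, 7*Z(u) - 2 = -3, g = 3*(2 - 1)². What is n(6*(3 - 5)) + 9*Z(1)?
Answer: -30/7 ≈ -4.2857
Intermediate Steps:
g = 3 (g = 3*1² = 3*1 = 3)
Z(u) = -⅐ (Z(u) = 2/7 + (⅐)*(-3) = 2/7 - 3/7 = -⅐)
n(P) = -3 (n(P) = -1*3 = -3)
n(6*(3 - 5)) + 9*Z(1) = -3 + 9*(-⅐) = -3 - 9/7 = -30/7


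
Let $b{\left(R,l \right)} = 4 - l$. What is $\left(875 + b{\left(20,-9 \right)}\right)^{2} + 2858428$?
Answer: $3646972$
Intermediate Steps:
$\left(875 + b{\left(20,-9 \right)}\right)^{2} + 2858428 = \left(875 + \left(4 - -9\right)\right)^{2} + 2858428 = \left(875 + \left(4 + 9\right)\right)^{2} + 2858428 = \left(875 + 13\right)^{2} + 2858428 = 888^{2} + 2858428 = 788544 + 2858428 = 3646972$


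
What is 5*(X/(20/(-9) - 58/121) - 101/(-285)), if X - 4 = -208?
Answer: 31805801/83847 ≈ 379.33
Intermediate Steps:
X = -204 (X = 4 - 208 = -204)
5*(X/(20/(-9) - 58/121) - 101/(-285)) = 5*(-204/(20/(-9) - 58/121) - 101/(-285)) = 5*(-204/(20*(-⅑) - 58*1/121) - 101*(-1/285)) = 5*(-204/(-20/9 - 58/121) + 101/285) = 5*(-204/(-2942/1089) + 101/285) = 5*(-204*(-1089/2942) + 101/285) = 5*(111078/1471 + 101/285) = 5*(31805801/419235) = 31805801/83847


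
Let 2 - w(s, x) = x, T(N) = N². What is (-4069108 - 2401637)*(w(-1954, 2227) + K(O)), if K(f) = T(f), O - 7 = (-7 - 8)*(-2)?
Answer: 5538957720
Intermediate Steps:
O = 37 (O = 7 + (-7 - 8)*(-2) = 7 - 15*(-2) = 7 + 30 = 37)
w(s, x) = 2 - x
K(f) = f²
(-4069108 - 2401637)*(w(-1954, 2227) + K(O)) = (-4069108 - 2401637)*((2 - 1*2227) + 37²) = -6470745*((2 - 2227) + 1369) = -6470745*(-2225 + 1369) = -6470745*(-856) = 5538957720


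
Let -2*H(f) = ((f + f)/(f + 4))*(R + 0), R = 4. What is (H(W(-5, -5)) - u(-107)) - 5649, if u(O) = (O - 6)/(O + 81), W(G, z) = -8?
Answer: -147195/26 ≈ -5661.3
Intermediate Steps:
u(O) = (-6 + O)/(81 + O)
H(f) = -4*f/(4 + f) (H(f) = -(f + f)/(f + 4)*(4 + 0)/2 = -(2*f)/(4 + f)*4/2 = -2*f/(4 + f)*4/2 = -4*f/(4 + f))
(H(W(-5, -5)) - u(-107)) - 5649 = (-4*(-8)/(4 - 8) - (-6 - 107)/(81 - 107)) - 5649 = (-4*(-8)/(-4) - (-113)/(-26)) - 5649 = (-4*(-8)*(-¼) - (-1)*(-113)/26) - 5649 = (-8 - 1*113/26) - 5649 = (-8 - 113/26) - 5649 = -321/26 - 5649 = -147195/26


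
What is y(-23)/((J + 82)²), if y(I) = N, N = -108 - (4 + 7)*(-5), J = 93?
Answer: -53/30625 ≈ -0.0017306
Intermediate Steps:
N = -53 (N = -108 - 11*(-5) = -108 - 1*(-55) = -108 + 55 = -53)
y(I) = -53
y(-23)/((J + 82)²) = -53/(93 + 82)² = -53/(175²) = -53/30625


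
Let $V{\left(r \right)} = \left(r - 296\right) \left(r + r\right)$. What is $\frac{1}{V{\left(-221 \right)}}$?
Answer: $\frac{1}{228514} \approx 4.3761 \cdot 10^{-6}$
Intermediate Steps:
$V{\left(r \right)} = 2 r \left(-296 + r\right)$ ($V{\left(r \right)} = \left(-296 + r\right) 2 r = 2 r \left(-296 + r\right)$)
$\frac{1}{V{\left(-221 \right)}} = \frac{1}{2 \left(-221\right) \left(-296 - 221\right)} = \frac{1}{2 \left(-221\right) \left(-517\right)} = \frac{1}{228514}$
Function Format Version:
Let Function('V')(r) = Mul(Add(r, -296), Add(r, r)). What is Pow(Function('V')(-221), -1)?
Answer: Rational(1, 228514) ≈ 4.3761e-6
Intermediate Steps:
Function('V')(r) = Mul(2, r, Add(-296, r)) (Function('V')(r) = Mul(Add(-296, r), Mul(2, r)) = Mul(2, r, Add(-296, r)))
Pow(Function('V')(-221), -1) = Pow(Mul(2, -221, Add(-296, -221)), -1) = Pow(Mul(2, -221, -517), -1) = Pow(228514, -1) = Rational(1, 228514)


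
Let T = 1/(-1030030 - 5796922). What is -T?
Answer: 1/6826952 ≈ 1.4648e-7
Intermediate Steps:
T = -1/6826952 (T = 1/(-6826952) = -1/6826952 ≈ -1.4648e-7)
-T = -1*(-1/6826952) = 1/6826952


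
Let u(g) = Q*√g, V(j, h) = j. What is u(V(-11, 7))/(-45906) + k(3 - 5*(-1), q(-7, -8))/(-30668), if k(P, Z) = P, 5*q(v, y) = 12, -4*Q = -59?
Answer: -2/7667 - 59*I*√11/183624 ≈ -0.00026086 - 0.0010657*I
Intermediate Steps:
Q = 59/4 (Q = -¼*(-59) = 59/4 ≈ 14.750)
q(v, y) = 12/5 (q(v, y) = (⅕)*12 = 12/5)
u(g) = 59*√g/4
u(V(-11, 7))/(-45906) + k(3 - 5*(-1), q(-7, -8))/(-30668) = (59*√(-11)/4)/(-45906) + (3 - 5*(-1))/(-30668) = (59*(I*√11)/4)*(-1/45906) + (3 + 5)*(-1/30668) = (59*I*√11/4)*(-1/45906) + 8*(-1/30668) = -59*I*√11/183624 - 2/7667 = -2/7667 - 59*I*√11/183624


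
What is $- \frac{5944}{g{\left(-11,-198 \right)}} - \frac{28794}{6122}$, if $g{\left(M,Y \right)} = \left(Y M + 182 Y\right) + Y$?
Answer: $- \frac{59013706}{13030677} \approx -4.5288$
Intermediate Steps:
$g{\left(M,Y \right)} = 183 Y + M Y$ ($g{\left(M,Y \right)} = \left(M Y + 182 Y\right) + Y = \left(182 Y + M Y\right) + Y = 183 Y + M Y$)
$- \frac{5944}{g{\left(-11,-198 \right)}} - \frac{28794}{6122} = - \frac{5944}{\left(-198\right) \left(183 - 11\right)} - \frac{28794}{6122} = - \frac{5944}{\left(-198\right) 172} - \frac{14397}{3061} = - \frac{5944}{-34056} - \frac{14397}{3061} = \left(-5944\right) \left(- \frac{1}{34056}\right) - \frac{14397}{3061} = \frac{743}{4257} - \frac{14397}{3061} = - \frac{59013706}{13030677}$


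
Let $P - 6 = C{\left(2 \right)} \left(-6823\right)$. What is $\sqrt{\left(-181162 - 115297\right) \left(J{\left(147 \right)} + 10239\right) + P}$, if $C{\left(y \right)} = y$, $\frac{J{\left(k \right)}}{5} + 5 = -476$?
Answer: $i \sqrt{2322473446} \approx 48192.0 i$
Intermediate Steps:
$J{\left(k \right)} = -2405$ ($J{\left(k \right)} = -25 + 5 \left(-476\right) = -25 - 2380 = -2405$)
$P = -13640$ ($P = 6 + 2 \left(-6823\right) = 6 - 13646 = -13640$)
$\sqrt{\left(-181162 - 115297\right) \left(J{\left(147 \right)} + 10239\right) + P} = \sqrt{\left(-181162 - 115297\right) \left(-2405 + 10239\right) - 13640} = \sqrt{\left(-296459\right) 7834 - 13640} = \sqrt{-2322459806 - 13640} = \sqrt{-2322473446} = i \sqrt{2322473446}$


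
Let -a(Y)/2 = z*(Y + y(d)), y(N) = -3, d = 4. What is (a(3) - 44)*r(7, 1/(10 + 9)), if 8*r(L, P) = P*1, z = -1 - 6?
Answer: -11/38 ≈ -0.28947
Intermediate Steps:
z = -7
r(L, P) = P/8 (r(L, P) = (P*1)/8 = P/8)
a(Y) = -42 + 14*Y (a(Y) = -(-14)*(Y - 3) = -(-14)*(-3 + Y) = -2*(21 - 7*Y) = -42 + 14*Y)
(a(3) - 44)*r(7, 1/(10 + 9)) = ((-42 + 14*3) - 44)*(1/(8*(10 + 9))) = ((-42 + 42) - 44)*((⅛)/19) = (0 - 44)*((⅛)*(1/19)) = -44*1/152 = -11/38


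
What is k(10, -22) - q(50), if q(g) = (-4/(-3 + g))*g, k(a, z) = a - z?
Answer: 1704/47 ≈ 36.255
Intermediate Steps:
q(g) = -4*g/(-3 + g) (q(g) = (-4/(-3 + g))*g = -4*g/(-3 + g))
k(10, -22) - q(50) = (10 - 1*(-22)) - (-4)*50/(-3 + 50) = (10 + 22) - (-4)*50/47 = 32 - (-4)*50/47 = 32 - 1*(-200/47) = 32 + 200/47 = 1704/47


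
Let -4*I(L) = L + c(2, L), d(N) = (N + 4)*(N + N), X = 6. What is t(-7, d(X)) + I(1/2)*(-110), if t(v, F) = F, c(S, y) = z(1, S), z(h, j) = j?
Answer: 755/4 ≈ 188.75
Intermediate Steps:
c(S, y) = S
d(N) = 2*N*(4 + N) (d(N) = (4 + N)*(2*N) = 2*N*(4 + N))
I(L) = -½ - L/4 (I(L) = -(L + 2)/4 = -(2 + L)/4 = -½ - L/4)
t(-7, d(X)) + I(1/2)*(-110) = 2*6*(4 + 6) + (-½ - ¼/2)*(-110) = 2*6*10 + (-½ - ¼*½)*(-110) = 120 + (-½ - ⅛)*(-110) = 120 - 5/8*(-110) = 120 + 275/4 = 755/4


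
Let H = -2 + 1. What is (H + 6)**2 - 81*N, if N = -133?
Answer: 10798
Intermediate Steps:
H = -1
(H + 6)**2 - 81*N = (-1 + 6)**2 - 81*(-133) = 5**2 + 10773 = 25 + 10773 = 10798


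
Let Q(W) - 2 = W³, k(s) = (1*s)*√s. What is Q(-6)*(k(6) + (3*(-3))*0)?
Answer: -1284*√6 ≈ -3145.1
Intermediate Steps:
k(s) = s^(3/2) (k(s) = s*√s = s^(3/2))
Q(W) = 2 + W³
Q(-6)*(k(6) + (3*(-3))*0) = (2 + (-6)³)*(6^(3/2) + (3*(-3))*0) = (2 - 216)*(6*√6 - 9*0) = -214*(6*√6 + 0) = -1284*√6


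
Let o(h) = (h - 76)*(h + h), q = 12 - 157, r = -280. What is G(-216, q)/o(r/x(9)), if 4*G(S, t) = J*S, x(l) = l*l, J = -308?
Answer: 1948617/64360 ≈ 30.277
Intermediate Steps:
x(l) = l²
q = -145
G(S, t) = -77*S (G(S, t) = (-308*S)/4 = -77*S)
o(h) = 2*h*(-76 + h) (o(h) = (-76 + h)*(2*h) = 2*h*(-76 + h))
G(-216, q)/o(r/x(9)) = (-77*(-216))/((2*(-280/(9²))*(-76 - 280/(9²)))) = 16632/((2*(-280/81)*(-76 - 280/81))) = 16632/((2*(-280/81)*(-6436/81))) = 16632/(3604160/6561) = 16632*(6561/3604160) = 1948617/64360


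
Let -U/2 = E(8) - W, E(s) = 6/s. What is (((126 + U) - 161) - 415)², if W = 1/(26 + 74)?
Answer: 127396369/625 ≈ 2.0383e+5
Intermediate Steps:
W = 1/100 ≈ 0.010000
U = -37/25 (U = -2*(6/8 - 1*1/100) = -2*(6*(⅛) - 1/100) = -2*(¾ - 1/100) = -2*37/50 = -37/25 ≈ -1.4800)
(((126 + U) - 161) - 415)² = (((126 - 37/25) - 161) - 415)² = ((3113/25 - 161) - 415)² = (-912/25 - 415)² = (-11287/25)² = 127396369/625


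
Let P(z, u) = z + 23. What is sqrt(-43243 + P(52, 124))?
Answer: 4*I*sqrt(2698) ≈ 207.77*I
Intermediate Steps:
P(z, u) = 23 + z
sqrt(-43243 + P(52, 124)) = sqrt(-43243 + (23 + 52)) = sqrt(-43243 + 75) = sqrt(-43168) = 4*I*sqrt(2698)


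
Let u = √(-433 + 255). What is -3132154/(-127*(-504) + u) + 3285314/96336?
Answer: -1463427707133991/98672731844328 + 1566077*I*√178/2048512121 ≈ -14.831 + 0.0102*I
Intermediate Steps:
u = I*√178 (u = √(-178) = I*√178 ≈ 13.342*I)
-3132154/(-127*(-504) + u) + 3285314/96336 = -3132154/(-127*(-504) + I*√178) + 3285314/96336 = -3132154/(64008 + I*√178) + 3285314*(1/96336) = -3132154/(64008 + I*√178) + 1642657/48168 = 1642657/48168 - 3132154/(64008 + I*√178)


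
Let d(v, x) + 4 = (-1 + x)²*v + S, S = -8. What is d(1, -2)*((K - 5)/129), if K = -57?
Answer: 62/43 ≈ 1.4419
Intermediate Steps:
d(v, x) = -12 + v*(-1 + x)² (d(v, x) = -4 + ((-1 + x)²*v - 8) = -4 + (v*(-1 + x)² - 8) = -4 + (-8 + v*(-1 + x)²) = -12 + v*(-1 + x)²)
d(1, -2)*((K - 5)/129) = (-12 + 1*(-1 - 2)²)*((-57 - 5)/129) = (-12 + 1*(-3)²)*(-62*1/129) = (-12 + 1*9)*(-62/129) = (-12 + 9)*(-62/129) = -3*(-62/129) = 62/43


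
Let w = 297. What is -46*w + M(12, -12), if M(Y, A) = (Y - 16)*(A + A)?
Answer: -13566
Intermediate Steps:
M(Y, A) = 2*A*(-16 + Y) (M(Y, A) = (-16 + Y)*(2*A) = 2*A*(-16 + Y))
-46*w + M(12, -12) = -46*297 + 2*(-12)*(-16 + 12) = -13662 + 2*(-12)*(-4) = -13662 + 96 = -13566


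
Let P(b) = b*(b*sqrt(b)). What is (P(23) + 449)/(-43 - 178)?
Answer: -449/221 - 529*sqrt(23)/221 ≈ -13.511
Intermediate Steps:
P(b) = b**(5/2) (P(b) = b*b**(3/2) = b**(5/2))
(P(23) + 449)/(-43 - 178) = (23**(5/2) + 449)/(-43 - 178) = (529*sqrt(23) + 449)/(-221) = (449 + 529*sqrt(23))*(-1/221) = -449/221 - 529*sqrt(23)/221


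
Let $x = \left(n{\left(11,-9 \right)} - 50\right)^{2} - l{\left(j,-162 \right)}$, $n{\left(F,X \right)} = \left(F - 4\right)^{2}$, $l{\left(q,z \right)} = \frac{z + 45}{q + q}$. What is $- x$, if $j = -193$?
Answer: $- \frac{269}{386} \approx -0.69689$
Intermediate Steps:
$l{\left(q,z \right)} = \frac{45 + z}{2 q}$
$n{\left(F,X \right)} = \left(-4 + F\right)^{2}$
$x = \frac{269}{386}$ ($x = \left(\left(-4 + 11\right)^{2} - 50\right)^{2} - \frac{45 - 162}{2 \left(-193\right)} = \left(7^{2} - 50\right)^{2} - \frac{1}{2} \left(- \frac{1}{193}\right) \left(-117\right) = \left(49 - 50\right)^{2} - \frac{117}{386} = \left(-1\right)^{2} - \frac{117}{386} = 1 - \frac{117}{386} = \frac{269}{386} \approx 0.69689$)
$- x = \left(-1\right) \frac{269}{386} = - \frac{269}{386}$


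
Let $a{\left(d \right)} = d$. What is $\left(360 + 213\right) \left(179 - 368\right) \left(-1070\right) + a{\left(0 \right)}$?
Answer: $115877790$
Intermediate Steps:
$\left(360 + 213\right) \left(179 - 368\right) \left(-1070\right) + a{\left(0 \right)} = \left(360 + 213\right) \left(179 - 368\right) \left(-1070\right) + 0 = 573 \left(-189\right) \left(-1070\right) + 0 = \left(-108297\right) \left(-1070\right) + 0 = 115877790 + 0 = 115877790$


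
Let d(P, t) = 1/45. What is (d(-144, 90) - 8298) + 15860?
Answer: 340291/45 ≈ 7562.0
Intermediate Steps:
d(P, t) = 1/45
(d(-144, 90) - 8298) + 15860 = (1/45 - 8298) + 15860 = -373409/45 + 15860 = 340291/45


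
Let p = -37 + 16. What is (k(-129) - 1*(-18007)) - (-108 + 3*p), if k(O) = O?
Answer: 18049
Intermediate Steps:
p = -21
(k(-129) - 1*(-18007)) - (-108 + 3*p) = (-129 - 1*(-18007)) - (-108 + 3*(-21)) = (-129 + 18007) - (-108 - 63) = 17878 - 1*(-171) = 17878 + 171 = 18049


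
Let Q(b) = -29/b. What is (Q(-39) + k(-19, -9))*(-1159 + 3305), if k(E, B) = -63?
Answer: -5210488/39 ≈ -1.3360e+5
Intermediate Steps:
(Q(-39) + k(-19, -9))*(-1159 + 3305) = (-29/(-39) - 63)*(-1159 + 3305) = (-29*(-1/39) - 63)*2146 = (29/39 - 63)*2146 = -2428/39*2146 = -5210488/39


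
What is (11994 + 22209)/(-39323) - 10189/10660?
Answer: -765266027/419183180 ≈ -1.8256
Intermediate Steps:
(11994 + 22209)/(-39323) - 10189/10660 = 34203*(-1/39323) - 10189*1/10660 = -34203/39323 - 10189/10660 = -765266027/419183180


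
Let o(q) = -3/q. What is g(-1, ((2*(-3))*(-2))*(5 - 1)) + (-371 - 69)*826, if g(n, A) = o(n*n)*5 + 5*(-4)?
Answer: -363475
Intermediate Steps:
g(n, A) = -20 - 15/n² (g(n, A) = -3/n²*5 + 5*(-4) = -3/n²*5 - 20 = -15/n² - 20 = -20 - 15/n²)
g(-1, ((2*(-3))*(-2))*(5 - 1)) + (-371 - 69)*826 = (-20 - 15/(-1)²) + (-371 - 69)*826 = (-20 - 15*1) - 440*826 = (-20 - 15) - 363440 = -35 - 363440 = -363475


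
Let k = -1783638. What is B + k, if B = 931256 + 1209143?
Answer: 356761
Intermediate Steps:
B = 2140399
B + k = 2140399 - 1783638 = 356761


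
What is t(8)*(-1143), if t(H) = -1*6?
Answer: 6858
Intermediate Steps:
t(H) = -6
t(8)*(-1143) = -6*(-1143) = 6858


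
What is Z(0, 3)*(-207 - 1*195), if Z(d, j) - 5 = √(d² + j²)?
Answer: -3216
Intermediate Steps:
Z(d, j) = 5 + √(d² + j²)
Z(0, 3)*(-207 - 1*195) = (5 + √(0² + 3²))*(-207 - 1*195) = (5 + √(0 + 9))*(-207 - 195) = (5 + √9)*(-402) = (5 + 3)*(-402) = 8*(-402) = -3216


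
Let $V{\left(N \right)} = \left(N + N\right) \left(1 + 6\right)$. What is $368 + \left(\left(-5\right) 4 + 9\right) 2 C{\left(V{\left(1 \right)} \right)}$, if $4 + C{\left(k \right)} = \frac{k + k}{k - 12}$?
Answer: $148$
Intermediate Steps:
$V{\left(N \right)} = 14 N$ ($V{\left(N \right)} = 2 N 7 = 14 N$)
$C{\left(k \right)} = -4 + \frac{2 k}{-12 + k}$ ($C{\left(k \right)} = -4 + \frac{k + k}{k - 12} = -4 + \frac{2 k}{-12 + k}$)
$368 + \left(\left(-5\right) 4 + 9\right) 2 C{\left(V{\left(1 \right)} \right)} = 368 + \left(\left(-5\right) 4 + 9\right) 2 \frac{2 \left(24 - 14 \cdot 1\right)}{-12 + 14 \cdot 1} = 368 + \left(-20 + 9\right) 2 \frac{2 \left(24 - 14\right)}{-12 + 14} = 368 + \left(-11\right) 2 \frac{2 \left(24 - 14\right)}{2} = 368 - 22 \cdot 2 \cdot \frac{1}{2} \cdot 10 = 368 - 220 = 148$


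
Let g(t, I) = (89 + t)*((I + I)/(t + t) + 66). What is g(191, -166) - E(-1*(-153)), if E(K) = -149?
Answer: 3511659/191 ≈ 18386.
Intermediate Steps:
g(t, I) = (66 + I/t)*(89 + t) (g(t, I) = (89 + t)*((2*I)/((2*t)) + 66) = (89 + t)*((2*I)*(1/(2*t)) + 66) = (89 + t)*(I/t + 66) = (89 + t)*(66 + I/t) = (66 + I/t)*(89 + t))
g(191, -166) - E(-1*(-153)) = (5874 - 166 + 66*191 + 89*(-166)/191) - 1*(-149) = (5874 - 166 + 12606 + 89*(-166)*(1/191)) + 149 = (5874 - 166 + 12606 - 14774/191) + 149 = 3483200/191 + 149 = 3511659/191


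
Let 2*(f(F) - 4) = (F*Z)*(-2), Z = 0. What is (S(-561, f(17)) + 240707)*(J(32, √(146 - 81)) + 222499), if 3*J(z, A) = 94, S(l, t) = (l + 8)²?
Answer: 121616387652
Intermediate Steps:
f(F) = 4 (f(F) = 4 + ((F*0)*(-2))/2 = 4 + (0*(-2))/2 = 4 + (½)*0 = 4 + 0 = 4)
S(l, t) = (8 + l)²
J(z, A) = 94/3 (J(z, A) = (⅓)*94 = 94/3)
(S(-561, f(17)) + 240707)*(J(32, √(146 - 81)) + 222499) = ((8 - 561)² + 240707)*(94/3 + 222499) = ((-553)² + 240707)*(667591/3) = (305809 + 240707)*(667591/3) = 546516*(667591/3) = 121616387652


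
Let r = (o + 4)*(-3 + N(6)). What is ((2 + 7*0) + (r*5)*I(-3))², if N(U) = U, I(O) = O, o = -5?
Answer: 2209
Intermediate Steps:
r = -3 (r = (-5 + 4)*(-3 + 6) = -1*3 = -3)
((2 + 7*0) + (r*5)*I(-3))² = ((2 + 7*0) - 3*5*(-3))² = ((2 + 0) - 15*(-3))² = (2 + 45)² = 47² = 2209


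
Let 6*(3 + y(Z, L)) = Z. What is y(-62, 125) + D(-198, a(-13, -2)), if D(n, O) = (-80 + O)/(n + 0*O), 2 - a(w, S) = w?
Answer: -2575/198 ≈ -13.005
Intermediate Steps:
a(w, S) = 2 - w
y(Z, L) = -3 + Z/6
D(n, O) = (-80 + O)/n (D(n, O) = (-80 + O)/(n + 0) = (-80 + O)/n)
y(-62, 125) + D(-198, a(-13, -2)) = (-3 + (⅙)*(-62)) + (-80 + (2 - 1*(-13)))/(-198) = (-3 - 31/3) - (-80 + (2 + 13))/198 = -40/3 - (-80 + 15)/198 = -40/3 - 1/198*(-65) = -40/3 + 65/198 = -2575/198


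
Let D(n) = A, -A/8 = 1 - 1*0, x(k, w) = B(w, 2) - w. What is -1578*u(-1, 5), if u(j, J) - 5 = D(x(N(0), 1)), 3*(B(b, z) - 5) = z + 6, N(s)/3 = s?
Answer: 4734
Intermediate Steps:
N(s) = 3*s
B(b, z) = 7 + z/3 (B(b, z) = 5 + (z + 6)/3 = 5 + (6 + z)/3 = 5 + (2 + z/3) = 7 + z/3)
x(k, w) = 23/3 - w (x(k, w) = (7 + (⅓)*2) - w = (7 + ⅔) - w = 23/3 - w)
A = -8 (A = -8*(1 - 1*0) = -8*(1 + 0) = -8*1 = -8)
D(n) = -8
u(j, J) = -3 (u(j, J) = 5 - 8 = -3)
-1578*u(-1, 5) = -1578*(-3) = 4734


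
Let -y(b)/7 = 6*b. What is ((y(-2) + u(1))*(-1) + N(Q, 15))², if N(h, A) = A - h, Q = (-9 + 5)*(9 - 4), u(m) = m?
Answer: 2500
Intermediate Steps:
Q = -20 (Q = -4*5 = -20)
y(b) = -42*b
((y(-2) + u(1))*(-1) + N(Q, 15))² = ((-42*(-2) + 1)*(-1) + (15 - 1*(-20)))² = ((84 + 1)*(-1) + (15 + 20))² = (85*(-1) + 35)² = (-85 + 35)² = (-50)² = 2500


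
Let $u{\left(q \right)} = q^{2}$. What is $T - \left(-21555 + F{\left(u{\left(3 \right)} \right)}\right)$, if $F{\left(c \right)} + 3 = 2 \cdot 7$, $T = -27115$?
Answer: $-5571$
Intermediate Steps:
$F{\left(c \right)} = 11$ ($F{\left(c \right)} = -3 + 2 \cdot 7 = -3 + 14 = 11$)
$T - \left(-21555 + F{\left(u{\left(3 \right)} \right)}\right) = -27115 + \left(21555 - 11\right) = -27115 + 21544 = -5571$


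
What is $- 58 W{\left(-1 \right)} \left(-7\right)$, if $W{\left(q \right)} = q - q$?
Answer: $0$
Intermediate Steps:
$W{\left(q \right)} = 0$
$- 58 W{\left(-1 \right)} \left(-7\right) = \left(-58\right) 0 \left(-7\right) = 0 \left(-7\right) = 0$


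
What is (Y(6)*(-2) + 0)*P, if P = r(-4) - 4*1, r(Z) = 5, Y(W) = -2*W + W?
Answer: 12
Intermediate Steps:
Y(W) = -W
P = 1 (P = 5 - 4*1 = 5 - 4 = 1)
(Y(6)*(-2) + 0)*P = (-1*6*(-2) + 0)*1 = (-6*(-2) + 0)*1 = (12 + 0)*1 = 12*1 = 12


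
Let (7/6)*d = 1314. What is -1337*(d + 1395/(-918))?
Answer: -153388853/102 ≈ -1.5038e+6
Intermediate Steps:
d = 7884/7 (d = (6/7)*1314 = 7884/7 ≈ 1126.3)
-1337*(d + 1395/(-918)) = -1337*(7884/7 + 1395/(-918)) = -1337*(7884/7 + 1395*(-1/918)) = -1337*(7884/7 - 155/102) = -1337*803083/714 = -153388853/102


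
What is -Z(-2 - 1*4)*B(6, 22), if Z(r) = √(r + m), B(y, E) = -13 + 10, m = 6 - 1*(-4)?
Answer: 6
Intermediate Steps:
m = 10 (m = 6 + 4 = 10)
B(y, E) = -3
Z(r) = √(10 + r) (Z(r) = √(r + 10) = √(10 + r))
-Z(-2 - 1*4)*B(6, 22) = -√(10 + (-2 - 1*4))*(-3) = -√(10 + (-2 - 4))*(-3) = -√(10 - 6)*(-3) = -√4*(-3) = -2*(-3) = -1*(-6) = 6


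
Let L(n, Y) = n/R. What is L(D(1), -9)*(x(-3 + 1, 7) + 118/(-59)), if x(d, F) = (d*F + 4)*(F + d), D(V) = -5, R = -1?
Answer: -260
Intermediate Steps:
L(n, Y) = -n (L(n, Y) = n/(-1) = n*(-1) = -n)
x(d, F) = (4 + F*d)*(F + d) (x(d, F) = (F*d + 4)*(F + d) = (4 + F*d)*(F + d))
L(D(1), -9)*(x(-3 + 1, 7) + 118/(-59)) = (-1*(-5))*((4*7 + 4*(-3 + 1) + 7*(-3 + 1)**2 + (-3 + 1)*7**2) + 118/(-59)) = 5*((28 + 4*(-2) + 7*(-2)**2 - 2*49) + 118*(-1/59)) = 5*((28 - 8 + 7*4 - 98) - 2) = 5*((28 - 8 + 28 - 98) - 2) = 5*(-50 - 2) = 5*(-52) = -260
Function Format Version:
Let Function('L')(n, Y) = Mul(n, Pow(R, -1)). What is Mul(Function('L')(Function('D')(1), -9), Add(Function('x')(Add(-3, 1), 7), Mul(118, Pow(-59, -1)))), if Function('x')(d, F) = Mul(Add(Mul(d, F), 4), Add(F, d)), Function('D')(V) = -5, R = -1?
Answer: -260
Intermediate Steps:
Function('L')(n, Y) = Mul(-1, n) (Function('L')(n, Y) = Mul(n, Pow(-1, -1)) = Mul(n, -1) = Mul(-1, n))
Function('x')(d, F) = Mul(Add(4, Mul(F, d)), Add(F, d)) (Function('x')(d, F) = Mul(Add(Mul(F, d), 4), Add(F, d)) = Mul(Add(4, Mul(F, d)), Add(F, d)))
Mul(Function('L')(Function('D')(1), -9), Add(Function('x')(Add(-3, 1), 7), Mul(118, Pow(-59, -1)))) = Mul(Mul(-1, -5), Add(Add(Mul(4, 7), Mul(4, Add(-3, 1)), Mul(7, Pow(Add(-3, 1), 2)), Mul(Add(-3, 1), Pow(7, 2))), Mul(118, Pow(-59, -1)))) = Mul(5, Add(Add(28, Mul(4, -2), Mul(7, Pow(-2, 2)), Mul(-2, 49)), Mul(118, Rational(-1, 59)))) = Mul(5, Add(Add(28, -8, Mul(7, 4), -98), -2)) = Mul(5, Add(Add(28, -8, 28, -98), -2)) = Mul(5, Add(-50, -2)) = Mul(5, -52) = -260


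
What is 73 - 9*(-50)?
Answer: 523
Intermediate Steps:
73 - 9*(-50) = 73 + 450 = 523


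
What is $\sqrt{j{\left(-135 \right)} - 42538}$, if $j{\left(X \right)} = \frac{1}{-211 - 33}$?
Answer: $\frac{i \sqrt{633135653}}{122} \approx 206.25 i$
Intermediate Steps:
$j{\left(X \right)} = - \frac{1}{244}$ ($j{\left(X \right)} = \frac{1}{-244} = - \frac{1}{244}$)
$\sqrt{j{\left(-135 \right)} - 42538} = \sqrt{- \frac{1}{244} - 42538} = \sqrt{- \frac{10379273}{244}} = \frac{i \sqrt{633135653}}{122}$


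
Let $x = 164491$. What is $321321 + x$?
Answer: $485812$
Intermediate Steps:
$321321 + x = 321321 + 164491 = 485812$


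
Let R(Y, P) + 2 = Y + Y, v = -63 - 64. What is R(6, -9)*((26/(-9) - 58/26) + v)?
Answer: -154580/117 ≈ -1321.2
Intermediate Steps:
v = -127
R(Y, P) = -2 + 2*Y (R(Y, P) = -2 + (Y + Y) = -2 + 2*Y)
R(6, -9)*((26/(-9) - 58/26) + v) = (-2 + 2*6)*((26/(-9) - 58/26) - 127) = (-2 + 12)*((26*(-⅑) - 58*1/26) - 127) = 10*((-26/9 - 29/13) - 127) = 10*(-599/117 - 127) = 10*(-15458/117) = -154580/117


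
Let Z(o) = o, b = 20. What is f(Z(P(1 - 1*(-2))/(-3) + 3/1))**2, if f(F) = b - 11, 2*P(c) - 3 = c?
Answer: 81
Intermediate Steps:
P(c) = 3/2 + c/2
f(F) = 9 (f(F) = 20 - 11 = 9)
f(Z(P(1 - 1*(-2))/(-3) + 3/1))**2 = 9**2 = 81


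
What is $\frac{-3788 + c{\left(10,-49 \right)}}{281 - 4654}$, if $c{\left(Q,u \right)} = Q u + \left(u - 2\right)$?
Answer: $\frac{4329}{4373} \approx 0.98994$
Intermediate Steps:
$c{\left(Q,u \right)} = -2 + u + Q u$ ($c{\left(Q,u \right)} = Q u + \left(-2 + u\right) = -2 + u + Q u$)
$\frac{-3788 + c{\left(10,-49 \right)}}{281 - 4654} = \frac{-3788 - 541}{281 - 4654} = \frac{-3788 - 541}{-4373} = \left(-3788 - 541\right) \left(- \frac{1}{4373}\right) = \left(-4329\right) \left(- \frac{1}{4373}\right) = \frac{4329}{4373}$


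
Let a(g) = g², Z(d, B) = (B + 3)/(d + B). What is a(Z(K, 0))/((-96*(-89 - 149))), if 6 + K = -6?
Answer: 1/365568 ≈ 2.7355e-6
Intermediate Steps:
K = -12 (K = -6 - 6 = -12)
Z(d, B) = (3 + B)/(B + d)
a(Z(K, 0))/((-96*(-89 - 149))) = ((3 + 0)/(0 - 12))²/((-96*(-89 - 149))) = (3/(-12))²/((-96*(-238))) = (-1/12*3)²/22848 = (-¼)²*(1/22848) = (1/16)*(1/22848) = 1/365568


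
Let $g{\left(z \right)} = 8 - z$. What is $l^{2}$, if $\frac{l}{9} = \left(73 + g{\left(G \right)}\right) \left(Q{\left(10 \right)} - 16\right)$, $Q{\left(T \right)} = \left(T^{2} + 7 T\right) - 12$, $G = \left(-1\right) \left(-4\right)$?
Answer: $9683740836$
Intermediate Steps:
$G = 4$
$Q{\left(T \right)} = -12 + T^{2} + 7 T$
$l = 98406$ ($l = 9 \left(73 + \left(8 - 4\right)\right) \left(\left(-12 + 10^{2} + 7 \cdot 10\right) - 16\right) = 9 \left(73 + \left(8 - 4\right)\right) \left(\left(-12 + 100 + 70\right) - 16\right) = 9 \left(73 + 4\right) \left(158 - 16\right) = 9 \cdot 77 \cdot 142 = 9 \cdot 10934 = 98406$)
$l^{2} = 98406^{2} = 9683740836$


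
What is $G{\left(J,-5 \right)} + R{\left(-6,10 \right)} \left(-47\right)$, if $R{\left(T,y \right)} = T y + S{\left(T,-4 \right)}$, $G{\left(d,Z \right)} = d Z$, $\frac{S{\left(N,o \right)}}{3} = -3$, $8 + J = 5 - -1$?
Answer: $3253$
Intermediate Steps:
$J = -2$ ($J = -8 + \left(5 - -1\right) = -8 + \left(5 + 1\right) = -8 + 6 = -2$)
$S{\left(N,o \right)} = -9$ ($S{\left(N,o \right)} = 3 \left(-3\right) = -9$)
$G{\left(d,Z \right)} = Z d$
$R{\left(T,y \right)} = -9 + T y$ ($R{\left(T,y \right)} = T y - 9 = -9 + T y$)
$G{\left(J,-5 \right)} + R{\left(-6,10 \right)} \left(-47\right) = \left(-5\right) \left(-2\right) + \left(-9 - 60\right) \left(-47\right) = 10 + \left(-9 - 60\right) \left(-47\right) = 10 - -3243 = 10 + 3243 = 3253$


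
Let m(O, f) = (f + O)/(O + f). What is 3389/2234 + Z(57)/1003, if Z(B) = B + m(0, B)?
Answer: 3528739/2240702 ≈ 1.5748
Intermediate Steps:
m(O, f) = 1 (m(O, f) = (O + f)/(O + f) = 1)
Z(B) = 1 + B (Z(B) = B + 1 = 1 + B)
3389/2234 + Z(57)/1003 = 3389/2234 + (1 + 57)/1003 = 3389*(1/2234) + 58*(1/1003) = 3389/2234 + 58/1003 = 3528739/2240702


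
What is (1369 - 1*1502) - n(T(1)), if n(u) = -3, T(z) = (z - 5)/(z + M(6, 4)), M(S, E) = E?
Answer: -130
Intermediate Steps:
T(z) = (-5 + z)/(4 + z) (T(z) = (z - 5)/(z + 4) = (-5 + z)/(4 + z))
(1369 - 1*1502) - n(T(1)) = (1369 - 1*1502) - 1*(-3) = (1369 - 1502) + 3 = -133 + 3 = -130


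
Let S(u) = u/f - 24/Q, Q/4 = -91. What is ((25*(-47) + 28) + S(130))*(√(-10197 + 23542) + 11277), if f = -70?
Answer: -168413940/13 - 104540*√13345/91 ≈ -1.3088e+7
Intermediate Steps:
Q = -364 (Q = 4*(-91) = -364)
S(u) = 6/91 - u/70 (S(u) = u/(-70) - 24/(-364) = u*(-1/70) - 24*(-1/364) = -u/70 + 6/91 = 6/91 - u/70)
((25*(-47) + 28) + S(130))*(√(-10197 + 23542) + 11277) = ((25*(-47) + 28) + (6/91 - 1/70*130))*(√(-10197 + 23542) + 11277) = ((-1175 + 28) + (6/91 - 13/7))*(√13345 + 11277) = (-1147 - 163/91)*(11277 + √13345) = -104540*(11277 + √13345)/91 = -168413940/13 - 104540*√13345/91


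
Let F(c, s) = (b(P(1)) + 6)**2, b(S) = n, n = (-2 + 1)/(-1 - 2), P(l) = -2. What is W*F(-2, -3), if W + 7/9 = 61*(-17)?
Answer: -3371740/81 ≈ -41626.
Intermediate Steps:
W = -9340/9 (W = -7/9 + 61*(-17) = -7/9 - 1037 = -9340/9 ≈ -1037.8)
n = 1/3 (n = -1/(-3) = -1*(-1/3) = 1/3 ≈ 0.33333)
b(S) = 1/3
F(c, s) = 361/9 (F(c, s) = (1/3 + 6)**2 = (19/3)**2 = 361/9)
W*F(-2, -3) = -9340/9*361/9 = -3371740/81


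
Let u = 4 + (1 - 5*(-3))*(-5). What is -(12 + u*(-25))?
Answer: -1912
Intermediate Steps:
u = -76 (u = 4 + (1 + 15)*(-5) = 4 + 16*(-5) = 4 - 80 = -76)
-(12 + u*(-25)) = -(12 - 76*(-25)) = -(12 + 1900) = -1*1912 = -1912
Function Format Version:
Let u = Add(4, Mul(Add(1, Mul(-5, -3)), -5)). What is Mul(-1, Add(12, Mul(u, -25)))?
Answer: -1912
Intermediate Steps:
u = -76 (u = Add(4, Mul(Add(1, 15), -5)) = Add(4, Mul(16, -5)) = Add(4, -80) = -76)
Mul(-1, Add(12, Mul(u, -25))) = Mul(-1, Add(12, Mul(-76, -25))) = Mul(-1, Add(12, 1900)) = Mul(-1, 1912) = -1912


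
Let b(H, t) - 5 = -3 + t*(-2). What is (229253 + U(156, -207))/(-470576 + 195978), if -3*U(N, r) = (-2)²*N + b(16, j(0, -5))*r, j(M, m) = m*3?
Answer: -231253/274598 ≈ -0.84215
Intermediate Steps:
j(M, m) = 3*m
b(H, t) = 2 - 2*t (b(H, t) = 5 + (-3 + t*(-2)) = 5 + (-3 - 2*t) = 2 - 2*t)
U(N, r) = -32*r/3 - 4*N/3 (U(N, r) = -((-2)²*N + (2 - 6*(-5))*r)/3 = -(4*N + (2 - 2*(-15))*r)/3 = -(4*N + (2 + 30)*r)/3 = -(4*N + 32*r)/3 = -32*r/3 - 4*N/3)
(229253 + U(156, -207))/(-470576 + 195978) = (229253 + (-32/3*(-207) - 4/3*156))/(-470576 + 195978) = (229253 + (2208 - 208))/(-274598) = (229253 + 2000)*(-1/274598) = 231253*(-1/274598) = -231253/274598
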